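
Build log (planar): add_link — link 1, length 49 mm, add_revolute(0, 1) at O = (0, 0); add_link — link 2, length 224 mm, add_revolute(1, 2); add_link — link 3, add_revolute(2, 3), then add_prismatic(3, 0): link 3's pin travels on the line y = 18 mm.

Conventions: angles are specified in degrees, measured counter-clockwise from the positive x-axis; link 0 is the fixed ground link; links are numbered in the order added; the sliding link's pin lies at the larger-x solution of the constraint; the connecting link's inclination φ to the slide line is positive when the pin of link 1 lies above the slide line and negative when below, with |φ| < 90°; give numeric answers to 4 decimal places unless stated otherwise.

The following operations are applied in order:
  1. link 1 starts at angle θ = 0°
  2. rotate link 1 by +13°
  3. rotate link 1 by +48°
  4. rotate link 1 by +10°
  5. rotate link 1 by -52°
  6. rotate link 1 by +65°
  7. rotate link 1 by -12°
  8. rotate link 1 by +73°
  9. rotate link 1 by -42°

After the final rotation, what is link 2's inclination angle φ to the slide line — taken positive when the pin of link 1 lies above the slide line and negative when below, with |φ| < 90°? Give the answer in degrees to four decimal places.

geometry: r = 49 mm, L = 224 mm, e = 18 mm; θ starts at 0°
rotate link 1 by +13°: θ ← 0° +13° = 13°
rotate link 1 by +48°: θ ← 13° +48° = 61°
rotate link 1 by +10°: θ ← 61° +10° = 71°
rotate link 1 by -52°: θ ← 71° -52° = 19°
rotate link 1 by +65°: θ ← 19° +65° = 84°
rotate link 1 by -12°: θ ← 84° -12° = 72°
rotate link 1 by +73°: θ ← 72° +73° = 145°
rotate link 1 by -42°: θ ← 145° -42° = 103°
h = r sin θ − e = 47.744133 − 18 = 29.744133
sin φ = h / L = 29.744133 / 224 = 0.13278631
φ = arcsin(0.13278631) = 7.630632°

7.6306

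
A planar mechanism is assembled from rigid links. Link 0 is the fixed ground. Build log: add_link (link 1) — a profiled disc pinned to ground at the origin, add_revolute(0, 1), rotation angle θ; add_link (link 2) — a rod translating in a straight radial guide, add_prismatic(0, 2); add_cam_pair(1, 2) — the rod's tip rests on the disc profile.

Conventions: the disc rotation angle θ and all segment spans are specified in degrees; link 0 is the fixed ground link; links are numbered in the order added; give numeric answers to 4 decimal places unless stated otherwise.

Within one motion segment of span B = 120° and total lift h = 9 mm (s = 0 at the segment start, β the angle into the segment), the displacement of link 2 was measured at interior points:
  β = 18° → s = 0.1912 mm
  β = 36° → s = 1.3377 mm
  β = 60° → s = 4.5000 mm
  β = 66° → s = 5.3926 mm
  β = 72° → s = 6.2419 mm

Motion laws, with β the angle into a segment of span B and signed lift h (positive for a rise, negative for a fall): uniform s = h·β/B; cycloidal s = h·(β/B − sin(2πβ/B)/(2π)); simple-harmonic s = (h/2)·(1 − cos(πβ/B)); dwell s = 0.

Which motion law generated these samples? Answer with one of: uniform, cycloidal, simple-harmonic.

candidates at β/B = r: uniform s = h·r (linear in β); cycloidal s = h·(r − sin(2πr)/(2π)); simple-harmonic s = (h/2)(1 − cos(πr))
β=18°: printed 0.1912 | uniform 1.3500, cycloidal 0.1912, simple-harmonic 0.4905
β=36°: printed 1.3377 | uniform 2.7000, cycloidal 1.3377, simple-harmonic 1.8550
β=60°: printed 4.5000 | uniform 4.5000, cycloidal 4.5000, simple-harmonic 4.5000
β=66°: printed 5.3926 | uniform 4.9500, cycloidal 5.3926, simple-harmonic 5.2040
β=72°: printed 6.2419 | uniform 5.4000, cycloidal 6.2419, simple-harmonic 5.8906
only one law matches every sample → cycloidal

cycloidal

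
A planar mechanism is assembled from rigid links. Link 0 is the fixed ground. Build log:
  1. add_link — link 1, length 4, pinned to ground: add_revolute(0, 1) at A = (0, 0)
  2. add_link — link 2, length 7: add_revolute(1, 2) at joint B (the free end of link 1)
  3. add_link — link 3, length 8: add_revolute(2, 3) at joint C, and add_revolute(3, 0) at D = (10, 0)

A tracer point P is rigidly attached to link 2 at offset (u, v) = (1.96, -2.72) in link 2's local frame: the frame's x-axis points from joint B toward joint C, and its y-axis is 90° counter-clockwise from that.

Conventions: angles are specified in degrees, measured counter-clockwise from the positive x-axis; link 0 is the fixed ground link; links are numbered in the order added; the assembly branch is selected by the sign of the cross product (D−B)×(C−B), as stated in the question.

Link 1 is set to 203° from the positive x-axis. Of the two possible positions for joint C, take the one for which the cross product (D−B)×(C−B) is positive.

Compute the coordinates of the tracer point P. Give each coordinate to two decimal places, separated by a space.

A=(0,0), D=(10.00,0)
B = A + 4.00·(cos203°, sin203°) = (-3.6820, -1.5629)
|BD| = 13.7710
circle(B,7.00) ∩ circle(D,8.00): a=6.3409, h=2.9653
  candidates: C₊=(2.2813,2.1029) cross=40.836; C₋=(2.9544,-3.7895) cross=-40.836
  branch + wants cross > 0 → take C=(2.2813,2.1029) (cross=40.836)
ex = (C−B)/|BC| = (0.8519,0.5237); ey = (-0.5237,0.8519)
P = B + 1.96·ex + -2.72·ey = (-0.5878,-2.8537)

-0.59 -2.85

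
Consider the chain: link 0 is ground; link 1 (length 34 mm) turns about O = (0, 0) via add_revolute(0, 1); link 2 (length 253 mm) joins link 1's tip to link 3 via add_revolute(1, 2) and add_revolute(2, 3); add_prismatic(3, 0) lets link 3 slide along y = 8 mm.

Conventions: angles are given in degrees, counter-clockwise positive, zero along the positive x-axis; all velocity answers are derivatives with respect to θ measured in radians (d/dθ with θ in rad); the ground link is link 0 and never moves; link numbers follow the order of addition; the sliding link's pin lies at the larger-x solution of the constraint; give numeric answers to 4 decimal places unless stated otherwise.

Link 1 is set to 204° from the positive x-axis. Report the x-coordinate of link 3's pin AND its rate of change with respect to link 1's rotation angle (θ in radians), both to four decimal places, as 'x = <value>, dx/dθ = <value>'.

geometry: r = 34 mm, L = 253 mm, e = 8 mm
crank pin P = (r cos θ, r sin θ) = (-31.060546, -13.829046)
h = r sin θ − e = -13.829046 − 8 = -21.829046
x = r cos θ + √(L² − h²) = -31.060546 + 252.056527 = 220.995981
dx/dθ = −r sin θ − h·r cos θ/√(L² − h²) (θ in radians; h = -21.829046) = 11.139085

x = 220.9960, dx/dθ = 11.1391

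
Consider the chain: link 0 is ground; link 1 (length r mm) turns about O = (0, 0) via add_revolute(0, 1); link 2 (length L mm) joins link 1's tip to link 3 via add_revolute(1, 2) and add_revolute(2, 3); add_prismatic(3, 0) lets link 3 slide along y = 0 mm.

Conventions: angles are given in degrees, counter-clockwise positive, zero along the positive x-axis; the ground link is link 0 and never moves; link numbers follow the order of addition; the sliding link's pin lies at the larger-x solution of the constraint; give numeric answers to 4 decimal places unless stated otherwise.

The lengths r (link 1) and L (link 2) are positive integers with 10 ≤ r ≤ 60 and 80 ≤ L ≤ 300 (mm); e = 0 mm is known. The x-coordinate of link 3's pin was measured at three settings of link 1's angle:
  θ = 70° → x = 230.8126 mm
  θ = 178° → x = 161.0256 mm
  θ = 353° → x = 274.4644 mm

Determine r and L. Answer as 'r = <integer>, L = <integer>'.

constraint per measurement: (x − r cos θ)² + (r sin θ − e)² = L²
subtracting the θ₁ and θ₂ equations cancels the r² and L² terms:
r = (x₁² − x₂²) / (2[(x₁cos θ₁ + e sin θ₁) − (x₂cos θ₂ + e sin θ₂)]) = 57.0001 → r = 57
L² = (x₁ − r cos θ₁)² + (r sin θ₁ − e)² = 47524.0046 → L = 218.0000 → L = 218
check at θ₃=353°: x = 274.4644 (printed 274.4644) ✓

r = 57, L = 218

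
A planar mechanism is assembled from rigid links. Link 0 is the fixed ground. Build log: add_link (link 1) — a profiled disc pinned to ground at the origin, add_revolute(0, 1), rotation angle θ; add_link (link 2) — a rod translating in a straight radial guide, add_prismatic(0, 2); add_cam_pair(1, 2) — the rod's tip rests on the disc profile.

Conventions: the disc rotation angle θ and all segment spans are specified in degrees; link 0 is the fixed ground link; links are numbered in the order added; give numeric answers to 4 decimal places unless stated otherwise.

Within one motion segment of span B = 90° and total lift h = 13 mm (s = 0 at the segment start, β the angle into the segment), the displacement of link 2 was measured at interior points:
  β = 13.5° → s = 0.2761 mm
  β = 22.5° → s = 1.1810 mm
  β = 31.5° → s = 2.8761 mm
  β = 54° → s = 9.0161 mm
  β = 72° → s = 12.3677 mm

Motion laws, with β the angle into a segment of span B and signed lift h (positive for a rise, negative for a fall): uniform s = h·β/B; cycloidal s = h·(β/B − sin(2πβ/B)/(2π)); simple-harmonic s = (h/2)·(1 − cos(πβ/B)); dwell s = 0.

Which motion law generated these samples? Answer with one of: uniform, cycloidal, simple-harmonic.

candidates at β/B = r: uniform s = h·r (linear in β); cycloidal s = h·(r − sin(2πr)/(2π)); simple-harmonic s = (h/2)(1 − cos(πr))
β=13.5°: printed 0.2761 | uniform 1.9500, cycloidal 0.2761, simple-harmonic 0.7085
β=22.5°: printed 1.1810 | uniform 3.2500, cycloidal 1.1810, simple-harmonic 1.9038
β=31.5°: printed 2.8761 | uniform 4.5500, cycloidal 2.8761, simple-harmonic 3.5491
β=54°: printed 9.0161 | uniform 7.8000, cycloidal 9.0161, simple-harmonic 8.5086
β=72°: printed 12.3677 | uniform 10.4000, cycloidal 12.3677, simple-harmonic 11.7586
only one law matches every sample → cycloidal

cycloidal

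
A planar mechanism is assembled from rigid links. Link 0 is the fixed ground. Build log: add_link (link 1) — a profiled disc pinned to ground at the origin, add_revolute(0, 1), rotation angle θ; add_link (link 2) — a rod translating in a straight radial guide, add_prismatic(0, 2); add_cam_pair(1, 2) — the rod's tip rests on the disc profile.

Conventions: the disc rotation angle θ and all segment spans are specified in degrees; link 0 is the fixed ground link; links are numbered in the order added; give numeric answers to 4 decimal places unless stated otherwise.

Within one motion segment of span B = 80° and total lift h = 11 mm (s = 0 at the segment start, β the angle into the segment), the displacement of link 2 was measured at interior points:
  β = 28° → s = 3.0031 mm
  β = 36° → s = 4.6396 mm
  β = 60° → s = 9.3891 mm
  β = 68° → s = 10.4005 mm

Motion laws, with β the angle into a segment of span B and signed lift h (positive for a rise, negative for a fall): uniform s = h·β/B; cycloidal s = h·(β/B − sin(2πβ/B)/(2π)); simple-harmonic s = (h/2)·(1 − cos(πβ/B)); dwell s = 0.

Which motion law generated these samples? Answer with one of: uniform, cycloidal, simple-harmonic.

candidates at β/B = r: uniform s = h·r (linear in β); cycloidal s = h·(r − sin(2πr)/(2π)); simple-harmonic s = (h/2)(1 − cos(πr))
β=28°: printed 3.0031 | uniform 3.8500, cycloidal 2.4337, simple-harmonic 3.0031
β=36°: printed 4.6396 | uniform 4.9500, cycloidal 4.4090, simple-harmonic 4.6396
β=60°: printed 9.3891 | uniform 8.2500, cycloidal 10.0007, simple-harmonic 9.3891
β=68°: printed 10.4005 | uniform 9.3500, cycloidal 10.7663, simple-harmonic 10.4005
only one law matches every sample → simple-harmonic

simple-harmonic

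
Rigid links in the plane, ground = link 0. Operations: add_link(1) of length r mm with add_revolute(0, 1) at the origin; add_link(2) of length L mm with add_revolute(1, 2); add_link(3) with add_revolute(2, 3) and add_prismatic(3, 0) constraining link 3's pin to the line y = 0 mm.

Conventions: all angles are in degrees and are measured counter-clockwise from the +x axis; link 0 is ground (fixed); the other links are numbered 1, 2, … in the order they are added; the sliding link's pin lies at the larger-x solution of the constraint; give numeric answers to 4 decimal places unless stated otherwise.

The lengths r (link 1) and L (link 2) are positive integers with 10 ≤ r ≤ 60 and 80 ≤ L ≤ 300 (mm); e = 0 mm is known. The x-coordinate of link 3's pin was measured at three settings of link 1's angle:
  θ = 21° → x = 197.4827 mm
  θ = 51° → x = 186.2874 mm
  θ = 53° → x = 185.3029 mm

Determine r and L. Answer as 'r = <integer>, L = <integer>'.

constraint per measurement: (x − r cos θ)² + (r sin θ − e)² = L²
subtracting the θ₁ and θ₂ equations cancels the r² and L² terms:
r = (x₁² − x₂²) / (2[(x₁cos θ₁ + e sin θ₁) − (x₂cos θ₂ + e sin θ₂)]) = 32.0000 → r = 32
L² = (x₁ − r cos θ₁)² + (r sin θ₁ − e)² = 28223.9939 → L = 168.0000 → L = 168
check at θ₃=53°: x = 185.3029 (printed 185.3029) ✓

r = 32, L = 168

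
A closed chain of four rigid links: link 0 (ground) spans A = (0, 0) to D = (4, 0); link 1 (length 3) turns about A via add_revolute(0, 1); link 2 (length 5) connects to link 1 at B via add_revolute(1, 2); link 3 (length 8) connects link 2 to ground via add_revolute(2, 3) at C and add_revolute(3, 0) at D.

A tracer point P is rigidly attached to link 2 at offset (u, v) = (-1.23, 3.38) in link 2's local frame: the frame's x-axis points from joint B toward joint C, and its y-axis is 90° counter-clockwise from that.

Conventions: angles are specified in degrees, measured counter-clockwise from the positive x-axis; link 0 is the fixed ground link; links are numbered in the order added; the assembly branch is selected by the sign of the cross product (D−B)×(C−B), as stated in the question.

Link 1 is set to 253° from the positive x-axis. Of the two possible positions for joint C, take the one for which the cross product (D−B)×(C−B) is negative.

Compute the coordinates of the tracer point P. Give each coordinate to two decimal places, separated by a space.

A=(0,0), D=(4.00,0)
B = A + 3.00·(cos253°, sin253°) = (-0.8771, -2.8689)
|BD| = 5.6583
circle(B,5.00) ∩ circle(D,8.00): a=-0.6171, h=4.9618
  candidates: C₊=(-3.9247,1.0949) cross=28.075; C₋=(1.1068,-7.4585) cross=-28.075
  branch - wants cross < 0 → take C=(1.1068,-7.4585) (cross=-28.075)
ex = (C−B)/|BC| = (0.3968,-0.9179); ey = (0.9179,0.3968)
P = B + -1.23·ex + 3.38·ey = (1.7374,-0.3988)

1.74 -0.40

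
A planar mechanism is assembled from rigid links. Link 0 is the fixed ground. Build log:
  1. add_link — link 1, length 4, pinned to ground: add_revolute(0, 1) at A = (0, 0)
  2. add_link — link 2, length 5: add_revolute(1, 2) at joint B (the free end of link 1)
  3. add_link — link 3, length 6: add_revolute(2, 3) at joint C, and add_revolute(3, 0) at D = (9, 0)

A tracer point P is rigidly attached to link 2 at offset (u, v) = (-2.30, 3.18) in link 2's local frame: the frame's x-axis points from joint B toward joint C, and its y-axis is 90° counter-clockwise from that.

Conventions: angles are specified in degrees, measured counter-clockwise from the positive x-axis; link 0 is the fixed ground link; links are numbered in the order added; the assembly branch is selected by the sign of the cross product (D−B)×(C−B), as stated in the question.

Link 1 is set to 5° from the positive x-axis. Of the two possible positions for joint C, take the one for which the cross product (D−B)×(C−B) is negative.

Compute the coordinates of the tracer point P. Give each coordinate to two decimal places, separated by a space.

A=(0,0), D=(9.00,0)
B = A + 4.00·(cos5°, sin5°) = (3.9848, 0.3486)
|BD| = 5.0273
circle(B,5.00) ∩ circle(D,6.00): a=1.4196, h=4.7942
  candidates: C₊=(5.7335,5.0329) cross=24.102; C₋=(5.0685,-4.5325) cross=-24.102
  branch - wants cross < 0 → take C=(5.0685,-4.5325) (cross=-24.102)
ex = (C−B)/|BC| = (0.2168,-0.9762); ey = (0.9762,0.2168)
P = B + -2.30·ex + 3.18·ey = (6.5906,3.2832)

6.59 3.28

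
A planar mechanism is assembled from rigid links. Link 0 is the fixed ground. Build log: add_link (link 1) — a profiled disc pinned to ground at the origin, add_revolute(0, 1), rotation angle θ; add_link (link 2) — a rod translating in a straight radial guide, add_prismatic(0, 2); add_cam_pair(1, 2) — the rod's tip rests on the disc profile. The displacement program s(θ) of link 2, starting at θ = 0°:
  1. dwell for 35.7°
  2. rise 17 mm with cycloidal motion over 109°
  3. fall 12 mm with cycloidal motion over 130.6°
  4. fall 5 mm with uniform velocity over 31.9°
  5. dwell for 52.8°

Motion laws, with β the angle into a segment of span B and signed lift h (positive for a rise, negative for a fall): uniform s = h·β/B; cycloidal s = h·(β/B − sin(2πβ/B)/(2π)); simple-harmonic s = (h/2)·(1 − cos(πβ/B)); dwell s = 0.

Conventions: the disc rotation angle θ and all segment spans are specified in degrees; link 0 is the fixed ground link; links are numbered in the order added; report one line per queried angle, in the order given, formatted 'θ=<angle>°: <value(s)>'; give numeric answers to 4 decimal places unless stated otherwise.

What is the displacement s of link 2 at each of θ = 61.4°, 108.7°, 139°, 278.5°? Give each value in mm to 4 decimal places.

seg 1 [0°–35.7°] dwell: s stays 0.0000
seg 2 [35.7°–144.7°] cycloidal, h=17: θ=61.4° here. β=25.7, B=109. 17·(0.2358 − sin(2π·0.2358)/(2π)) = 1.3134 → s = 1.3134
seg 2 [35.7°–144.7°] cycloidal, h=17: θ=108.7° here. β=73, B=109. 17·(0.6697 − sin(2π·0.6697)/(2π)) = 13.7540 → s = 13.7540
seg 2 [35.7°–144.7°] cycloidal, h=17: θ=139° here. β=103.3, B=109. 17·(0.9477 − sin(2π·0.9477)/(2π)) = 16.9841 → s = 16.9841
seg 2 [35.7°–144.7°] cycloidal, h=17: full span → s += 17 → s = 17.0000
seg 3 [144.7°–275.3°] cycloidal, h=-12: full span → s += -12 → s = 5.0000
seg 4 [275.3°–307.2°] uniform, h=-5: θ=278.5° here. β=3.2, B=31.9. -5·3.2/31.9 = -0.5016 → s = 4.4984

θ=61.4°: 1.3134
θ=108.7°: 13.7540
θ=139°: 16.9841
θ=278.5°: 4.4984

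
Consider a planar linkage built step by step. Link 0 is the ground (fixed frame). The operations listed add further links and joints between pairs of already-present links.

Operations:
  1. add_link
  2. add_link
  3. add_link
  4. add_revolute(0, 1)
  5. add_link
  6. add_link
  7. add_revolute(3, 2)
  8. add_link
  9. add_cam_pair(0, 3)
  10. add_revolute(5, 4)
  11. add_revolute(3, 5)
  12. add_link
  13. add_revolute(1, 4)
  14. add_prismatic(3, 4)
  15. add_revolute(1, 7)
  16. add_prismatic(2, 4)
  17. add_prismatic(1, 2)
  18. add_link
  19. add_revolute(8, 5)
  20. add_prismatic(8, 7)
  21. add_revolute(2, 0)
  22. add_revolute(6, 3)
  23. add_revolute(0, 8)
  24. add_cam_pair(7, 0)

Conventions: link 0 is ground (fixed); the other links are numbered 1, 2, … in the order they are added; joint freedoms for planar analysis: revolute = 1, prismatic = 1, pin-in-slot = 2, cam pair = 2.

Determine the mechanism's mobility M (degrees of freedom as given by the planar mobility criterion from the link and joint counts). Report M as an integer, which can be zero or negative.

(L,J1,J2)=(1,0,0); link0 fixed
link1: (2,0,0)
link2: (3,0,0)
link3: (4,0,0)
R 0-1 [J1]: (4,1,0)
link4: (5,1,0)
link5: (6,1,0)
R 3-2 [J1]: (6,2,0)
link6: (7,2,0)
C 0-3 [J2]: (7,2,1)
R 5-4 [J1]: (7,3,1)
R 3-5 [J1]: (7,4,1)
link7: (8,4,1)
R 1-4 [J1]: (8,5,1)
P 3-4 [J1]: (8,6,1)
R 1-7 [J1]: (8,7,1)
P 2-4 [J1]: (8,8,1)
P 1-2 [J1]: (8,9,1)
link8: (9,9,1)
R 8-5 [J1]: (9,10,1)
P 8-7 [J1]: (9,11,1)
R 2-0 [J1]: (9,12,1)
R 6-3 [J1]: (9,13,1)
R 0-8 [J1]: (9,14,1)
C 7-0 [J2]: (9,14,2)
Grübler: 3·8 − 2·14 − 2 = -6

M = -6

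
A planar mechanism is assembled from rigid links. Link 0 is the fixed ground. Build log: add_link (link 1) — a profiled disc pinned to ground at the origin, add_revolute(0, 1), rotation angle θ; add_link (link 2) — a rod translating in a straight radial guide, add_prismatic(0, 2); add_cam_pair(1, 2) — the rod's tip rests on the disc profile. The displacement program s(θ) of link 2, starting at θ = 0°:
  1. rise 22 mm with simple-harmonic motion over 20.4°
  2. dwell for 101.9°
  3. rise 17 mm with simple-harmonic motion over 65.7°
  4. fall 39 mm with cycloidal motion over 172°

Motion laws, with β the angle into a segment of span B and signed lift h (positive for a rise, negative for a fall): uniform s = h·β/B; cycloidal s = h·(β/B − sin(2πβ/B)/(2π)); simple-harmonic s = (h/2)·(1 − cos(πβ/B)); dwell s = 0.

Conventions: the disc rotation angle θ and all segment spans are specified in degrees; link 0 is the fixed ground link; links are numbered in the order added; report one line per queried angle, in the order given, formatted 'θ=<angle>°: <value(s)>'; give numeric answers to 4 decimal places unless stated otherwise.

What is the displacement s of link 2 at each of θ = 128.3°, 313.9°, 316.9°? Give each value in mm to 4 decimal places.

seg 1 [0°–20.4°] simple-harmonic, h=22: full span → s += 22 → s = 22.0000
seg 2 [20.4°–122.3°] dwell: s stays 22.0000
seg 3 [122.3°–188°] simple-harmonic, h=17: θ=128.3° here. β=6, B=65.7. 17/2·(1 − cos(π·0.0913)) = 0.3474 → s = 22.3474
seg 3 [122.3°–188°] simple-harmonic, h=17: full span → s += 17 → s = 39.0000
seg 4 [188°–360°] cycloidal, h=-39: θ=313.9° here. β=125.9, B=172. -39·(0.7320 − sin(2π·0.7320)/(2π)) = -34.7144 → s = 4.2856
seg 4 [188°–360°] cycloidal, h=-39: θ=316.9° here. β=128.9, B=172. -39·(0.7494 − sin(2π·0.7494)/(2π)) = -35.4343 → s = 3.5657

θ=128.3°: 22.3474
θ=313.9°: 4.2856
θ=316.9°: 3.5657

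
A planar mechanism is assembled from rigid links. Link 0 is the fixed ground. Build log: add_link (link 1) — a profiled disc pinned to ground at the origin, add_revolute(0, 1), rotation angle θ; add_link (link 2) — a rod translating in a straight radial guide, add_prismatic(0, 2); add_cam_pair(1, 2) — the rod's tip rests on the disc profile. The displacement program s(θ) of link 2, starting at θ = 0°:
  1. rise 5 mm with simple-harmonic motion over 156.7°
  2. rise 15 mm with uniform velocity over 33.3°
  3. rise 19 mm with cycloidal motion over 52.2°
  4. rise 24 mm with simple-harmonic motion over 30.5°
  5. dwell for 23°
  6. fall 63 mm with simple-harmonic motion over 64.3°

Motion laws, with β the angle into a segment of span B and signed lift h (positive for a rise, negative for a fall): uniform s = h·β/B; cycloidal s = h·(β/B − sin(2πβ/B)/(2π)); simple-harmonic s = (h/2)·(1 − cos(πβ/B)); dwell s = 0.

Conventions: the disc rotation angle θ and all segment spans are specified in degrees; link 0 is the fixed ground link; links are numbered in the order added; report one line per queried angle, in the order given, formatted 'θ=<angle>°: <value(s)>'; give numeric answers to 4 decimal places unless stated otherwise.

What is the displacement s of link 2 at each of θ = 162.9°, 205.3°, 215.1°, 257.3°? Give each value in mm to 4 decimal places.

seg 1 [0°–156.7°] simple-harmonic, h=5: full span → s += 5 → s = 5.0000
seg 2 [156.7°–190°] uniform, h=15: θ=162.9° here. β=6.2, B=33.3. 15·6.2/33.3 = 2.7928 → s = 7.7928
seg 2 [156.7°–190°] uniform, h=15: full span → s += 15 → s = 20.0000
seg 3 [190°–242.2°] cycloidal, h=19: θ=205.3° here. β=15.3, B=52.2. 19·(0.2931 − sin(2π·0.2931)/(2π)) = 2.6552 → s = 22.6552
seg 3 [190°–242.2°] cycloidal, h=19: θ=215.1° here. β=25.1, B=52.2. 19·(0.4808 − sin(2π·0.4808)/(2π)) = 8.7729 → s = 28.7729
seg 3 [190°–242.2°] cycloidal, h=19: full span → s += 19 → s = 39.0000
seg 4 [242.2°–272.7°] simple-harmonic, h=24: θ=257.3° here. β=15.1, B=30.5. 24/2·(1 − cos(π·0.4951)) = 11.8146 → s = 50.8146

θ=162.9°: 7.7928
θ=205.3°: 22.6552
θ=215.1°: 28.7729
θ=257.3°: 50.8146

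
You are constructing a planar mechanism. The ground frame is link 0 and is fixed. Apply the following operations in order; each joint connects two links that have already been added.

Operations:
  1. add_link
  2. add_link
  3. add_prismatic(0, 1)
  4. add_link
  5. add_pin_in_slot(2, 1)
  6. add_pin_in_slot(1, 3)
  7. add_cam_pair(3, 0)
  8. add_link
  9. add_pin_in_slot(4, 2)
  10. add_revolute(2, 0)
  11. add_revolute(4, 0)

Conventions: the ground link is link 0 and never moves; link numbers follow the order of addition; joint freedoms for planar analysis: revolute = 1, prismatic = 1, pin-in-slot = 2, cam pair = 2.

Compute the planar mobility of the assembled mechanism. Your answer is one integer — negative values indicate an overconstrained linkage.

L=1 J1=0 J2=0
add link → L=2 J1=0 J2=0
add link → L=3 J1=0 J2=0
P@0,1 dof=1 J1 → L=3 J1=1 J2=0
add link → L=4 J1=1 J2=0
PS@2,1 dof=2 J2 → L=4 J1=1 J2=1
PS@1,3 dof=2 J2 → L=4 J1=1 J2=2
C@3,0 dof=2 J2 → L=4 J1=1 J2=3
add link → L=5 J1=1 J2=3
PS@4,2 dof=2 J2 → L=5 J1=1 J2=4
R@2,0 dof=1 J1 → L=5 J1=2 J2=4
R@4,0 dof=1 J1 → L=5 J1=3 J2=4
M=3(L−1)−2J1−J2=3·4−2·3−4=2

M = 2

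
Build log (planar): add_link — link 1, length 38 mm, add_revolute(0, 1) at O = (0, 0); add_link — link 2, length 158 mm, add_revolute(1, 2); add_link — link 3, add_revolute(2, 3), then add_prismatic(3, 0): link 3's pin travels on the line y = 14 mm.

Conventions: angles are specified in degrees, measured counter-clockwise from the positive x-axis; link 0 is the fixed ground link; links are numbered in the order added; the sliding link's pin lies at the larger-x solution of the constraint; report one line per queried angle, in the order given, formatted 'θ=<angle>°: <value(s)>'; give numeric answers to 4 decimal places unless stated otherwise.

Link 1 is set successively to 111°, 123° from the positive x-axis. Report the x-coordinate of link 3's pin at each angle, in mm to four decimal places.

geometry: r = 38 mm, L = 158 mm, e = 14 mm
θ=111°: crank pin P = (r cos θ, r sin θ) = (-13.617982, 35.476056)
θ=111°: h = r sin θ − e = 35.476056 − 14 = 21.476056
θ=111°: x = r cos θ + √(L² − h²) = -13.617982 + 156.533635 = 142.915653
θ=123°: crank pin P = (r cos θ, r sin θ) = (-20.696283, 31.869482)
θ=123°: h = r sin θ − e = 31.869482 − 14 = 17.869482
θ=123°: x = r cos θ + √(L² − h²) = -20.696283 + 156.986247 = 136.289963

θ=111°: 142.9157
θ=123°: 136.2900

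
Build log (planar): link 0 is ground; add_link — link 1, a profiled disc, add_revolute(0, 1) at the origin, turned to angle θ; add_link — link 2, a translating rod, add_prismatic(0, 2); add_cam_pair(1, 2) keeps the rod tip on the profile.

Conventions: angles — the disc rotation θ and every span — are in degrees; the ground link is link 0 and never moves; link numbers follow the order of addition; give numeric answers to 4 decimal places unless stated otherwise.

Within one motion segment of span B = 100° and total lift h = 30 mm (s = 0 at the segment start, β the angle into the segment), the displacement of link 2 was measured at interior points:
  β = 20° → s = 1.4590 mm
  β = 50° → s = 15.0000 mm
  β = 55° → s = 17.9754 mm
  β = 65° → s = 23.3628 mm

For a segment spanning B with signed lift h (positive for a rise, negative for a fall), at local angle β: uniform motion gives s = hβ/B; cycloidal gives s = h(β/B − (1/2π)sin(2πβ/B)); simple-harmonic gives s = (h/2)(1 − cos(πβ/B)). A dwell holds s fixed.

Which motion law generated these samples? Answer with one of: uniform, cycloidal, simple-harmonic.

candidates at β/B = r: uniform s = h·r (linear in β); cycloidal s = h·(r − sin(2πr)/(2π)); simple-harmonic s = (h/2)(1 − cos(πr))
β=20°: printed 1.4590 | uniform 6.0000, cycloidal 1.4590, simple-harmonic 2.8647
β=50°: printed 15.0000 | uniform 15.0000, cycloidal 15.0000, simple-harmonic 15.0000
β=55°: printed 17.9754 | uniform 16.5000, cycloidal 17.9754, simple-harmonic 17.3465
β=65°: printed 23.3628 | uniform 19.5000, cycloidal 23.3628, simple-harmonic 21.8099
only one law matches every sample → cycloidal

cycloidal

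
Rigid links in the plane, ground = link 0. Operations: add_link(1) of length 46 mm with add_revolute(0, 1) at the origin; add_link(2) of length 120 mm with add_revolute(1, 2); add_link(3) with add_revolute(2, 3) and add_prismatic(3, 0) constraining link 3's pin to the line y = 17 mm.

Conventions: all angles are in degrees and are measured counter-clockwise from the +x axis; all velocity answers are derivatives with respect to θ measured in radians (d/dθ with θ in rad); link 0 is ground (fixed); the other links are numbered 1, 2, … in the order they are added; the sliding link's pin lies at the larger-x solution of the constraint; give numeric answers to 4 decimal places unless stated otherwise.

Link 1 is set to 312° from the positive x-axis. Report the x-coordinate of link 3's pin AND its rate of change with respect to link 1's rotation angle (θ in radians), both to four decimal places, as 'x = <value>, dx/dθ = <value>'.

geometry: r = 46 mm, L = 120 mm, e = 17 mm
crank pin P = (r cos θ, r sin θ) = (30.780008, -34.184662)
h = r sin θ − e = -34.184662 − 17 = -51.184662
x = r cos θ + √(L² − h²) = 30.780008 + 108.536309 = 139.316317
dx/dθ = −r sin θ − h·r cos θ/√(L² − h²) (θ in radians; h = -51.184662) = 48.700213

x = 139.3163, dx/dθ = 48.7002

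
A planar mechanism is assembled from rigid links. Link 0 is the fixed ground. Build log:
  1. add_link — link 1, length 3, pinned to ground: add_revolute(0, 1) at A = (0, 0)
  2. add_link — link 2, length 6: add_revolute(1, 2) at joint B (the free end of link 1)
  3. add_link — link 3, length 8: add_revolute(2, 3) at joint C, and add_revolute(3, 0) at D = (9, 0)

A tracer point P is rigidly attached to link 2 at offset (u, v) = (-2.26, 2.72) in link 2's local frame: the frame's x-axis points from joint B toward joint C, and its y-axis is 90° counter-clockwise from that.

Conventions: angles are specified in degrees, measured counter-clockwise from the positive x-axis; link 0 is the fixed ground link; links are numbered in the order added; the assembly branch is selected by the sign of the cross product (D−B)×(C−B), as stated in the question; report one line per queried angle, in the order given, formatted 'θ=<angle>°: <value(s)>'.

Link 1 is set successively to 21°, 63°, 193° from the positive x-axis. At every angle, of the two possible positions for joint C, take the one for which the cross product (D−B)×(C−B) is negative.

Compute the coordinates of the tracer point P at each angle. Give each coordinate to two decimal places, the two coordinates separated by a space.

A=(0,0), D=(9.00,0)
θ=21°: B = A + 3.00·(cos21°, sin21°) = (2.8007, 1.0751)
θ=21°: |BD| = 6.2918
θ=21°: circle(B,6.00) ∩ circle(D,8.00): a=0.9208, h=5.9289
θ=21°:   candidates: C₊=(4.7211,6.7595) cross=37.304; C₋=(2.6949,-4.9240) cross=-37.304
θ=21°:   branch - wants cross < 0 → take C=(2.6949,-4.9240) (cross=-37.304)
θ=21°: ex = (C−B)/|BC| = (-0.0176,-0.9998); ey = (0.9998,-0.0176)
θ=21°: P = B + -2.26·ex + 2.72·ey = (5.5602,3.2868)
θ=63°: B = A + 3.00·(cos63°, sin63°) = (1.3620, 2.6730)
θ=63°: |BD| = 8.0923
θ=63°: circle(B,6.00) ∩ circle(D,8.00): a=2.3161, h=5.5350
θ=63°:   candidates: C₊=(5.3763,7.1323) cross=44.790; C₋=(1.7197,-3.3163) cross=-44.790
θ=63°:   branch - wants cross < 0 → take C=(1.7197,-3.3163) (cross=-44.790)
θ=63°: ex = (C−B)/|BC| = (0.0596,-0.9982); ey = (0.9982,0.0596)
θ=63°: P = B + -2.26·ex + 2.72·ey = (3.9424,5.0912)
θ=193°: B = A + 3.00·(cos193°, sin193°) = (-2.9231, -0.6749)
θ=193°: |BD| = 11.9422
θ=193°: circle(B,6.00) ∩ circle(D,8.00): a=4.7988, h=3.6016
θ=193°:   candidates: C₊=(1.6645,3.1922) cross=43.011; C₋=(2.0715,-3.9995) cross=-43.011
θ=193°:   branch - wants cross < 0 → take C=(2.0715,-3.9995) (cross=-43.011)
θ=193°: ex = (C−B)/|BC| = (0.8324,-0.5541); ey = (0.5541,0.8324)
θ=193°: P = B + -2.26·ex + 2.72·ey = (-3.2972,2.8417)

θ=21°: 5.56 3.29
θ=63°: 3.94 5.09
θ=193°: -3.30 2.84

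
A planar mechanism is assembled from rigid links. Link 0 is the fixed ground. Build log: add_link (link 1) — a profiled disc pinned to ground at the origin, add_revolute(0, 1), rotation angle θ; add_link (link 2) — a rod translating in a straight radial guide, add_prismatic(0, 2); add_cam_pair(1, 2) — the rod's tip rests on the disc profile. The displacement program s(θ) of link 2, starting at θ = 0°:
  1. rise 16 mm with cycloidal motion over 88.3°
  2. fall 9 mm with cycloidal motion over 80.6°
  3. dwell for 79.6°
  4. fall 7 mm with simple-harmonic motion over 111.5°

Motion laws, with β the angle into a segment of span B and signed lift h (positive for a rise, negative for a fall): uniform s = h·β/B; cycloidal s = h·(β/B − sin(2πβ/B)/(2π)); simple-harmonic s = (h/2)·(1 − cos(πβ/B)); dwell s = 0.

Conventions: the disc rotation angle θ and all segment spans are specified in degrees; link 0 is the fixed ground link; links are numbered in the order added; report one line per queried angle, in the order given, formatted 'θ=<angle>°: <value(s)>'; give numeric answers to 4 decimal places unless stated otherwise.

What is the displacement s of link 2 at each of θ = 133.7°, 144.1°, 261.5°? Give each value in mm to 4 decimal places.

seg 1 [0°–88.3°] cycloidal, h=16: full span → s += 16 → s = 16.0000
seg 2 [88.3°–168.9°] cycloidal, h=-9: θ=133.7° here. β=45.4, B=80.6. -9·(0.5633 − sin(2π·0.5633)/(2π)) = -5.6241 → s = 10.3759
seg 2 [88.3°–168.9°] cycloidal, h=-9: θ=144.1° here. β=55.8, B=80.6. -9·(0.6923 − sin(2π·0.6923)/(2π)) = -7.5701 → s = 8.4299
seg 2 [88.3°–168.9°] cycloidal, h=-9: full span → s += -9 → s = 7.0000
seg 3 [168.9°–248.5°] dwell: s stays 7.0000
seg 4 [248.5°–360°] simple-harmonic, h=-7: θ=261.5° here. β=13, B=111.5. -7/2·(1 − cos(π·0.1166)) = -0.2322 → s = 6.7678

θ=133.7°: 10.3759
θ=144.1°: 8.4299
θ=261.5°: 6.7678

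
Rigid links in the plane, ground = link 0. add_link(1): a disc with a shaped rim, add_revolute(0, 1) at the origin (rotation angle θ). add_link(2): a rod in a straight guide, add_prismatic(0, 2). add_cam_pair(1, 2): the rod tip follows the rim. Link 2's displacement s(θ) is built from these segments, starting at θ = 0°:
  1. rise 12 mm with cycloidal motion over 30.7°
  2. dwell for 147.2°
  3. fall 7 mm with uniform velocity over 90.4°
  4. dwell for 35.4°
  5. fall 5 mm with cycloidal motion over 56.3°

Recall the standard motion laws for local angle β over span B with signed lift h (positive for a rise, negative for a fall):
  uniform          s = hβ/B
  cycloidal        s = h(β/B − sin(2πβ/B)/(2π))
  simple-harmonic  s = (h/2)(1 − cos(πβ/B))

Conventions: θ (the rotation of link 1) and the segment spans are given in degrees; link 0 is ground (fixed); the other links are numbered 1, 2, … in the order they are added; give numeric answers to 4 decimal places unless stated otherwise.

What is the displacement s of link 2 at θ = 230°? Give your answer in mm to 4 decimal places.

segment 1 (0° to 30.7°, cycloidal, h = 12) is passed completely: s = 0.0000 + (12) = 12.0000
segment 2 (30.7° to 177.9°, dwell): s unchanged at 12.0000
θ = 230° falls in segment 3 (177.9° to 268.3°, uniform, h = -7): β = 230 − 177.9 = 52.1°, B = 90.4°; Δs = -7·52.1/90.4 = -4.0343; s = 12.0000 − 4.0343 = 7.9657

7.9657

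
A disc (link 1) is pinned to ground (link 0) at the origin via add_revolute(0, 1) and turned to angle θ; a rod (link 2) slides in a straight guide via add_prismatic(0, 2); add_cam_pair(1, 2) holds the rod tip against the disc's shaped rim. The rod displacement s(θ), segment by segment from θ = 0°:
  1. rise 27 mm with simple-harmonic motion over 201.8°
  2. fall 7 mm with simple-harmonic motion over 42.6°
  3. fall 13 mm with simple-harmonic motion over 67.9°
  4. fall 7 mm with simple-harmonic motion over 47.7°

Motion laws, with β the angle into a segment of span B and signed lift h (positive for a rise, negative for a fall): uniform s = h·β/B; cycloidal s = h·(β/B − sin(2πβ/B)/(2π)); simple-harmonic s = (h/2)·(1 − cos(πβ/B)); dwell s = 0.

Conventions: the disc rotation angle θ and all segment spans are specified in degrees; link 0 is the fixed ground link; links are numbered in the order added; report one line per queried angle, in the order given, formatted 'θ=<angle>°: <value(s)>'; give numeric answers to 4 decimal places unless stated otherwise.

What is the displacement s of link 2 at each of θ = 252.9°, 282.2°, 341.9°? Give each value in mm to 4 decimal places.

segment 1 (0° to 201.8°, simple-harmonic, h = 27) is passed completely: s = 0.0000 + (27) = 27.0000
segment 2 (201.8° to 244.4°, simple-harmonic, h = -7) is passed completely: s = 27.0000 + (-7) = 20.0000
θ = 252.9° falls in segment 3 (244.4° to 312.3°, simple-harmonic, h = -13): β = 252.9 − 244.4 = 8.5°, B = 67.9°; Δs = -13/2·(1 − cos(π·0.1252)) = -0.4962; s = 20.0000 − 0.4962 = 19.5038
θ = 282.2° falls in segment 3 (244.4° to 312.3°, simple-harmonic, h = -13): β = 282.2 − 244.4 = 37.8°, B = 67.9°; Δs = -13/2·(1 − cos(π·0.5567)) = -7.6517; s = 20.0000 − 7.6517 = 12.3483
segment 3 (244.4° to 312.3°, simple-harmonic, h = -13) is passed completely: s = 20.0000 + (-13) = 7.0000
θ = 341.9° falls in segment 4 (312.3° to 360°, simple-harmonic, h = -7): β = 341.9 − 312.3 = 29.6°, B = 47.7°; Δs = -7/2·(1 − cos(π·0.6205)) = -4.7940; s = 7.0000 − 4.7940 = 2.2060

θ=252.9°: 19.5038
θ=282.2°: 12.3483
θ=341.9°: 2.2060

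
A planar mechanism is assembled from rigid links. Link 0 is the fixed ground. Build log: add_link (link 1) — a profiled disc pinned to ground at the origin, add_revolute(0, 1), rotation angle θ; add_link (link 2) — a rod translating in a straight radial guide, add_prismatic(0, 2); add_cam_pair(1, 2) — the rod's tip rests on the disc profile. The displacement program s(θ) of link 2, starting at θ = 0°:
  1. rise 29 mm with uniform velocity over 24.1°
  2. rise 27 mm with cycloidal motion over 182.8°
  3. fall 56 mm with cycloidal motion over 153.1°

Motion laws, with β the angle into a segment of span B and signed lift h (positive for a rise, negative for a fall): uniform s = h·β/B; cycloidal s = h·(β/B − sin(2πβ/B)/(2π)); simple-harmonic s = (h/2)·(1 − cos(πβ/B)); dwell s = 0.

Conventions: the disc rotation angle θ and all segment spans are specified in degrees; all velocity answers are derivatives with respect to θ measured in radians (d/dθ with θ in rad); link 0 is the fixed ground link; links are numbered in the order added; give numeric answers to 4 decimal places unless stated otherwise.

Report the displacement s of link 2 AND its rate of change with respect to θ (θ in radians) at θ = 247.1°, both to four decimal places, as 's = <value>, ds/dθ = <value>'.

seg 1 [0°–24.1°] uniform, h=29: full span → s += 29 → s = 29.0000
seg 2 [24.1°–206.9°] cycloidal, h=27: full span → s += 27 → s = 56.0000
seg 3 [206.9°–360°] cycloidal, h=-56: θ=247.1° here. β=40.2, B=153.1. -56·(0.2626 − sin(2π·0.2626)/(2π)) = -5.8192 → s = 50.1808
velocity in seg [206.9°–360°] (cycloidal), θ in radians: β = 40.2° = 0.7016 rad, B = 153.1° = 2.6721 rad; ds/dθ = (h/B)(1 − cos(2πβ/B)) = ((-56)/2.6721)(1 − cos(2π·0.2626)) = -22.611244 mm/rad

s = 50.1808, ds/dθ = -22.6112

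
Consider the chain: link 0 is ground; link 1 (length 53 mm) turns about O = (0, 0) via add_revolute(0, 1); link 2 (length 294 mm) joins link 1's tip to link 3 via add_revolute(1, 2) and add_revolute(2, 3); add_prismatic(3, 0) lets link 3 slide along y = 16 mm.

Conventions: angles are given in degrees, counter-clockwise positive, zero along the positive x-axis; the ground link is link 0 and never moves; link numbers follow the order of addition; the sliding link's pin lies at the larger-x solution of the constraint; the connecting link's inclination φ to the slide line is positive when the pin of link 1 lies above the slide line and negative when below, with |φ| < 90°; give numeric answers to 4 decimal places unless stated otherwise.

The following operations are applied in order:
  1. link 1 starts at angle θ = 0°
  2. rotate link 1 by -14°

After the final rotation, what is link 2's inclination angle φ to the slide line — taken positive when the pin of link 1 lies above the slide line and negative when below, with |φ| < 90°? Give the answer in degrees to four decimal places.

geometry: r = 53 mm, L = 294 mm, e = 16 mm; θ starts at 0°
rotate link 1 by -14°: θ ← 0° -14° = -14°
h = r sin θ − e = -12.821860 − 16 = -28.821860
sin φ = h / L = -28.821860 / 294 = -0.09803354
φ = arcsin(-0.09803354) = -5.625944°

-5.6259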